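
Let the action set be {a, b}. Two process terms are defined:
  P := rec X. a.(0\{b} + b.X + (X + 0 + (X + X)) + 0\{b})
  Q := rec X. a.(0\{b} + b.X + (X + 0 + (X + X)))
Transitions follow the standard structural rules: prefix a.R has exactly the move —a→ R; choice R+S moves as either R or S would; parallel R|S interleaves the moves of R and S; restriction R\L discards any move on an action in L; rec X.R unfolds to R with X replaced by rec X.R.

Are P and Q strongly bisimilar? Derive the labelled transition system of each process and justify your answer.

YES

LTS(P): 2 reachable states
  u0 = rec X. a.(0\{b} + b.X + (X + 0 + (X + X)) + 0\{b}) has moves ··a··> u1
  u1 = 0\{b} + b.(rec X. a.(0\{b} + b.X + (X + 0 + (X + X)) + 0\{b})) + ((rec X. a.(0\{b} + b.X + (X + 0 + (X + X)) + 0\{b})) + 0 + ((rec X. a.(0\{b} + b.X + (X + 0 + (X + X)) + 0\{b})) + (rec X. a.(0\{b} + b.X + (X + 0 + (X + X)) + 0\{b})))) + 0\{b} has moves ··a··> u1, ··b··> u0
LTS(Q): 2 reachable states
  v0 = rec X. a.(0\{b} + b.X + (X + 0 + (X + X))) has moves ··a··> v1
  v1 = 0\{b} + b.(rec X. a.(0\{b} + b.X + (X + 0 + (X + X)))) + ((rec X. a.(0\{b} + b.X + (X + 0 + (X + X)))) + 0 + ((rec X. a.(0\{b} + b.X + (X + 0 + (X + X)))) + (rec X. a.(0\{b} + b.X + (X + 0 + (X + X)))))) has moves ··a··> v1, ··b··> v0
Coarsest stable partition (strong bisimilarity classes):
  B0 = {u0, v0}
  B1 = {u1, v1}
u0 ∈ B0, v0 ∈ B0 → same block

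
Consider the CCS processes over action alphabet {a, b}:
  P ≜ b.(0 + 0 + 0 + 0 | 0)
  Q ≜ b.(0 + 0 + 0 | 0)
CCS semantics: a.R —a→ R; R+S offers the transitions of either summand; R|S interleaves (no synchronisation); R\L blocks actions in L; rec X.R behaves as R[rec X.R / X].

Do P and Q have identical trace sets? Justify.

LTS(P): 2 reachable states
  s0 = b.(0 + 0 + 0 + 0 | 0) has moves —b→ s1
  s1 = 0 + 0 + 0 + 0 | 0 has moves (no moves)
LTS(Q): 2 reachable states
  t0 = b.(0 + 0 + 0 | 0) has moves —b→ t1
  t1 = 0 + 0 + 0 | 0 has moves (no moves)
Bisimilarity quotient blocks:
  B0 = {s0, t0}
  B1 = {s1, t1}
s0 ∈ B0, t0 ∈ B0 → same block
Bisimilar ⇒ trace-equivalent.

trace-equivalent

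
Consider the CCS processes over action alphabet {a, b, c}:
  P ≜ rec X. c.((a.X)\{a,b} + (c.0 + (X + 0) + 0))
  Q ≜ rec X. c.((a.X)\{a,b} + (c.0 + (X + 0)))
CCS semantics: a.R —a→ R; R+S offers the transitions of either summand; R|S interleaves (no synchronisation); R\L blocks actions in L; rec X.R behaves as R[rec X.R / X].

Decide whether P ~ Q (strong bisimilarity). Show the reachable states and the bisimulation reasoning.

LTS(P): 3 reachable states
  s0 = rec X. c.((a.X)\{a,b} + (c.0 + (X + 0) + 0)) :: --c--▸ s1
  s1 = (a.(rec X. c.((a.X)\{a,b} + (c.0 + (X + 0) + 0))))\{a,b} + (c.0 + ((rec X. c.((a.X)\{a,b} + (c.0 + (X + 0) + 0))) + 0) + 0) :: --c--▸ s1, --c--▸ s2
  s2 = 0 :: ∅
LTS(Q): 3 reachable states
  t0 = rec X. c.((a.X)\{a,b} + (c.0 + (X + 0))) :: --c--▸ t1
  t1 = (a.(rec X. c.((a.X)\{a,b} + (c.0 + (X + 0)))))\{a,b} + (c.0 + ((rec X. c.((a.X)\{a,b} + (c.0 + (X + 0)))) + 0)) :: --c--▸ t1, --c--▸ t2
  t2 = 0 :: ∅
Bisimilarity quotient blocks:
  B0 = {s0, t0}
  B1 = {s1, t1}
  B2 = {s2, t2}
s0 ∈ B0, t0 ∈ B0 → same block

P ~ Q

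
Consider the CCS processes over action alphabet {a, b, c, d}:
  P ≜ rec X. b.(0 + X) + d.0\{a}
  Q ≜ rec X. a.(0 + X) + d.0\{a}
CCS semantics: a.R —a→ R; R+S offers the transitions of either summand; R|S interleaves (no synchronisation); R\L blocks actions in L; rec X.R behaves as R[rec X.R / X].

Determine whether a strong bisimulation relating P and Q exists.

NO

LTS(P): 3 reachable states
  u0 = rec X. b.(0 + X) + d.0\{a} ⊢ --b--▸ u1, --d--▸ u2
  u1 = 0 + (rec X. b.(0 + X) + d.0\{a}) ⊢ --b--▸ u1, --d--▸ u2
  u2 = 0\{a} ⊢ ∅
LTS(Q): 3 reachable states
  v0 = rec X. a.(0 + X) + d.0\{a} ⊢ --a--▸ v1, --d--▸ v2
  v1 = 0 + (rec X. a.(0 + X) + d.0\{a}) ⊢ --a--▸ v1, --d--▸ v2
  v2 = 0\{a} ⊢ ∅
Bisimilarity quotient blocks:
  B0 = {u0, u1}
  B1 = {u2, v2}
  B2 = {v0, v1}
u0 ∈ B0, v0 ∈ B2 → different blocks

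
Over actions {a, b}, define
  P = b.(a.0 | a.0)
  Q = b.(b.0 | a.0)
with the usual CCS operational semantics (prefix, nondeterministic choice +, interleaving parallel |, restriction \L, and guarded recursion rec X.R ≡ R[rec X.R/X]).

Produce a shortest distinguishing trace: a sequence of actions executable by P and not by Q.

baa

Reachable graph of P (5 states):
  p0 = b.(a.0 | a.0) | -b-> p1
  p1 = a.0 | a.0 | -a-> p2, -a-> p3
  p2 = 0 | a.0 | -a-> p4
  p3 = a.0 | 0 | -a-> p4
  p4 = 0 | 0 | ∅
Reachable graph of Q (5 states):
  q0 = b.(b.0 | a.0) | -b-> q1
  q1 = b.0 | a.0 | -a-> q2, -b-> q3
  q2 = b.0 | 0 | -b-> q4
  q3 = 0 | a.0 | -a-> q4
  q4 = 0 | 0 | ∅
Executing baa from P (initial set {p0}):
  step 1 (b): {p1}
  step 2 (a): {p2, p3}
  step 3 (a): {p4}
  ✓ P
Executing baa from Q (initial set {q0}):
  step 1 (b): {q1}
  step 2 (a): {q2}
  step 3 (a): no successor for Q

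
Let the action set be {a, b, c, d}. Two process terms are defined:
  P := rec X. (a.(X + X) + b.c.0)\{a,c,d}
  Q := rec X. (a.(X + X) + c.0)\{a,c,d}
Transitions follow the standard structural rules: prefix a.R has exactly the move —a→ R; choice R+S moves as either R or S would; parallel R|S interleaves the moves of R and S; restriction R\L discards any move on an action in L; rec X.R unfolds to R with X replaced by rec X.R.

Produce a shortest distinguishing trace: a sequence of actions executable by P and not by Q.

b

P's transition system — 2 states:
  p0 = rec X. (a.(X + X) + b.c.0)\{a,c,d} | ··b··> p1
  p1 = (c.0)\{a,c,d} | ·
Q's transition system — 1 states:
  q0 = rec X. (a.(X + X) + c.0)\{a,c,d} | ·
Trace ⟨b⟩ through P, begin at {p0}:
  after b @ step 1: {p1}
  P completes σ.
Trace ⟨b⟩ through Q, begin at {q0}:
  after b @ step 1: ∅  — Q cannot continue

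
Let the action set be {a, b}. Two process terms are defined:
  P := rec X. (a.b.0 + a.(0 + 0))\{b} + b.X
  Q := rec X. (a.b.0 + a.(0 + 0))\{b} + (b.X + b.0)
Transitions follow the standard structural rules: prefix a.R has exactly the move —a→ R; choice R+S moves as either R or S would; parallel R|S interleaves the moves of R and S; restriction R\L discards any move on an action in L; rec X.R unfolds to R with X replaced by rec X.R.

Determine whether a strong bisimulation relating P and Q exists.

LTS(P): 3 reachable states
  p0 = rec X. (a.b.0 + a.(0 + 0))\{b} + b.X → =a=> p1, =a=> p2, =b=> p0
  p1 = (0 + 0)\{b} → stopped
  p2 = (b.0)\{b} → stopped
LTS(Q): 4 reachable states
  q0 = rec X. (a.b.0 + a.(0 + 0))\{b} + (b.X + b.0) → =a=> q1, =a=> q2, =b=> q0, =b=> q3
  q1 = (0 + 0)\{b} → stopped
  q2 = (b.0)\{b} → stopped
  q3 = 0 → stopped
Partition-refinement fixed point:
  B0 = {p0}
  B1 = {p1, p2, q1, q2, q3}
  B2 = {q0}
p0 ∈ B0, q0 ∈ B2 → different blocks

not bisimilar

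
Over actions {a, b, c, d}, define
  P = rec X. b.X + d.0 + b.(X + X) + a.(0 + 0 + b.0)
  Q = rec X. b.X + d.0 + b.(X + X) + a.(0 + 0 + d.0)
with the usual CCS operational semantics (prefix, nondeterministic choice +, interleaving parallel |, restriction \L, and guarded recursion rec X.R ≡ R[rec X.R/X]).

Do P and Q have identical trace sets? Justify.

LTS(P): 4 reachable states
  m0 = rec X. b.X + d.0 + b.(X + X) + a.(0 + 0 + b.0) :: ··a··> m1, ··b··> m0, ··b··> m2, ··d··> m3
  m1 = 0 + 0 + b.0 :: ··b··> m3
  m2 = (rec X. b.X + d.0 + b.(X + X) + a.(0 + 0 + b.0)) + (rec X. b.X + d.0 + b.(X + X) + a.(0 + 0 + b.0)) :: ··a··> m1, ··b··> m0, ··b··> m2, ··d··> m3
  m3 = 0 :: ∅
LTS(Q): 4 reachable states
  n0 = rec X. b.X + d.0 + b.(X + X) + a.(0 + 0 + d.0) :: ··a··> n1, ··b··> n0, ··b··> n2, ··d··> n3
  n1 = 0 + 0 + d.0 :: ··d··> n3
  n2 = (rec X. b.X + d.0 + b.(X + X) + a.(0 + 0 + d.0)) + (rec X. b.X + d.0 + b.(X + X) + a.(0 + 0 + d.0)) :: ··a··> n1, ··b··> n0, ··b··> n2, ··d··> n3
  n3 = 0 :: ∅
Trace ⟨ab⟩ through P, begin at {m0}:
  after a @ step 1: {m1}
  after b @ step 2: {m3}
  P completes σ.
Trace ⟨ab⟩ through Q, begin at {n0}:
  after a @ step 1: {n1}
  after b @ step 2: ∅  — Q cannot continue

traces(P) ≠ traces(Q) — witness ⟨ab⟩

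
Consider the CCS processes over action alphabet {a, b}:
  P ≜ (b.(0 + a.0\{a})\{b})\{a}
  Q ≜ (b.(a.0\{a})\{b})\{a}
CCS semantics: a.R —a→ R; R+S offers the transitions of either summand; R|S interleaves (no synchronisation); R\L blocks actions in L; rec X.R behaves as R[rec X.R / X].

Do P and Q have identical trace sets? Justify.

Reachable graph of P (2 states):
  s0 = (b.(0 + a.0\{a})\{b})\{a} ⊢ =b=> s1
  s1 = (0 + a.0\{a})\{b}\{a} ⊢ ∅
Reachable graph of Q (2 states):
  t0 = (b.(a.0\{a})\{b})\{a} ⊢ =b=> t1
  t1 = (a.0\{a})\{b}\{a} ⊢ ∅
Bisimilarity quotient blocks:
  B0 = {s0, t0}
  B1 = {s1, t1}
s0 ∈ B0, t0 ∈ B0 → same block
Bisimilar ⇒ trace-equivalent.

YES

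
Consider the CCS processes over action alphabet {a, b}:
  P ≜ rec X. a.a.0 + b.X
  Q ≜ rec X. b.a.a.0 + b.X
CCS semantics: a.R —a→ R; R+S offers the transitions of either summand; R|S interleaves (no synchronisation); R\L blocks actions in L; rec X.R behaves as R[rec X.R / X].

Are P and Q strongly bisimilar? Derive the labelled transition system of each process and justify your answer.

NO

Reachable graph of P (3 states):
  p0 = rec X. a.a.0 + b.X ⊢ —a→ p1, —b→ p0
  p1 = a.0 ⊢ —a→ p2
  p2 = 0 ⊢ (no moves)
Reachable graph of Q (4 states):
  q0 = rec X. b.a.a.0 + b.X ⊢ —b→ q0, —b→ q1
  q1 = a.a.0 ⊢ —a→ q2
  q2 = a.0 ⊢ —a→ q3
  q3 = 0 ⊢ (no moves)
Bisimilarity quotient blocks:
  B0 = {p0}
  B1 = {p1, q2}
  B2 = {p2, q3}
  B3 = {q0}
  B4 = {q1}
p0 ∈ B0, q0 ∈ B3 → different blocks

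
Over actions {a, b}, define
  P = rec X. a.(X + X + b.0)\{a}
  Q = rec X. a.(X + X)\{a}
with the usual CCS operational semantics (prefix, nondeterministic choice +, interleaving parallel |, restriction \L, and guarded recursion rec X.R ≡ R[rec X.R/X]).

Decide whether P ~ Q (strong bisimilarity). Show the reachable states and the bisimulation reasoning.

P's transition system — 3 states:
  u0 = rec X. a.(X + X + b.0)\{a} has moves -a-> u1
  u1 = ((rec X. a.(X + X + b.0)\{a}) + (rec X. a.(X + X + b.0)\{a}) + b.0)\{a} has moves -b-> u2
  u2 = 0\{a} has moves (no moves)
Q's transition system — 2 states:
  v0 = rec X. a.(X + X)\{a} has moves -a-> v1
  v1 = ((rec X. a.(X + X)\{a}) + (rec X. a.(X + X)\{a}))\{a} has moves (no moves)
Coarsest stable partition (strong bisimilarity classes):
  B0 = {u0}
  B1 = {u1}
  B2 = {u2, v1}
  B3 = {v0}
u0 ∈ B0, v0 ∈ B3 → different blocks

not bisimilar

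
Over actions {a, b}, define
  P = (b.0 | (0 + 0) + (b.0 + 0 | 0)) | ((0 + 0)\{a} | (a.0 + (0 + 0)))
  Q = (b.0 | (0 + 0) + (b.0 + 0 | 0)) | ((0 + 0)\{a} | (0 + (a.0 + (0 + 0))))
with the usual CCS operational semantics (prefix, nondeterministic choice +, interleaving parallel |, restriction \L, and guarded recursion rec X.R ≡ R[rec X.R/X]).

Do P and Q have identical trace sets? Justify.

Reachable graph of P (6 states):
  m0 = (b.0 | (0 + 0) + (b.0 + 0 | 0)) | ((0 + 0)\{a} | (a.0 + (0 + 0))) | --a--▸ m1, --b--▸ m2, --b--▸ m3
  m1 = (b.0 | (0 + 0) + (b.0 + 0 | 0)) | ((0 + 0)\{a} | 0) | --b--▸ m4, --b--▸ m5
  m2 = 0 | ((0 + 0)\{a} | (a.0 + (0 + 0))) | --a--▸ m4
  m3 = 0 | (0 + 0) | ((0 + 0)\{a} | (a.0 + (0 + 0))) | --a--▸ m5
  m4 = 0 | ((0 + 0)\{a} | 0) | ·
  m5 = 0 | (0 + 0) | ((0 + 0)\{a} | 0) | ·
Reachable graph of Q (6 states):
  n0 = (b.0 | (0 + 0) + (b.0 + 0 | 0)) | ((0 + 0)\{a} | (0 + (a.0 + (0 + 0)))) | --a--▸ n1, --b--▸ n2, --b--▸ n3
  n1 = (b.0 | (0 + 0) + (b.0 + 0 | 0)) | ((0 + 0)\{a} | 0) | --b--▸ n4, --b--▸ n5
  n2 = 0 | ((0 + 0)\{a} | (0 + (a.0 + (0 + 0)))) | --a--▸ n4
  n3 = 0 | (0 + 0) | ((0 + 0)\{a} | (0 + (a.0 + (0 + 0)))) | --a--▸ n5
  n4 = 0 | ((0 + 0)\{a} | 0) | ·
  n5 = 0 | (0 + 0) | ((0 + 0)\{a} | 0) | ·
Coarsest stable partition (strong bisimilarity classes):
  B0 = {m0, n0}
  B1 = {m2, m3, n2, n3}
  B2 = {m4, m5, n4, n5}
  B3 = {m1, n1}
m0 ∈ B0, n0 ∈ B0 → same block
Bisimilar ⇒ trace-equivalent.

trace-equivalent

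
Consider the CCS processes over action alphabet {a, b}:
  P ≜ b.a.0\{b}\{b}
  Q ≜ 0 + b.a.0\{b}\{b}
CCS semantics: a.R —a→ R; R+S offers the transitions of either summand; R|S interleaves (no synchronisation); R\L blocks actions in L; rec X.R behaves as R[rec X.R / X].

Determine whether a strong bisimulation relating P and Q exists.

P's transition system — 3 states:
  u0 = b.a.0\{b}\{b} → —b→ u1
  u1 = a.0\{b}\{b} → —a→ u2
  u2 = 0\{b}\{b} → deadlocked
Q's transition system — 3 states:
  v0 = 0 + b.a.0\{b}\{b} → —b→ v1
  v1 = a.0\{b}\{b} → —a→ v2
  v2 = 0\{b}\{b} → deadlocked
Partition-refinement fixed point:
  B0 = {u0, v0}
  B1 = {u1, v1}
  B2 = {u2, v2}
u0 ∈ B0, v0 ∈ B0 → same block

P ~ Q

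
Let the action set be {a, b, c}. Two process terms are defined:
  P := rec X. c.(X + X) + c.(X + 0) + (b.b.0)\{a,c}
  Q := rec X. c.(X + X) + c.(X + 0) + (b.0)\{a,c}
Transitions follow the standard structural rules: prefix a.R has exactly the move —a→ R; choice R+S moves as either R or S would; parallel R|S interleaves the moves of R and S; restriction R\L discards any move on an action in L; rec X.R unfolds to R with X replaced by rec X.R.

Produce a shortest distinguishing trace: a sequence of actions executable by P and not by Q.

P's transition system — 5 states:
  u0 = rec X. c.(X + X) + c.(X + 0) + (b.b.0)\{a,c} :: —b→ u1, —c→ u2, —c→ u3
  u1 = (b.0)\{a,c} :: —b→ u4
  u2 = (rec X. c.(X + X) + c.(X + 0) + (b.b.0)\{a,c}) + (rec X. c.(X + X) + c.(X + 0) + (b.b.0)\{a,c}) :: —b→ u1, —c→ u2, —c→ u3
  u3 = (rec X. c.(X + X) + c.(X + 0) + (b.b.0)\{a,c}) + 0 :: —b→ u1, —c→ u2, —c→ u3
  u4 = 0\{a,c} :: ·
Q's transition system — 4 states:
  v0 = rec X. c.(X + X) + c.(X + 0) + (b.0)\{a,c} :: —b→ v1, —c→ v2, —c→ v3
  v1 = 0\{a,c} :: ·
  v2 = (rec X. c.(X + X) + c.(X + 0) + (b.0)\{a,c}) + (rec X. c.(X + X) + c.(X + 0) + (b.0)\{a,c}) :: —b→ v1, —c→ v2, —c→ v3
  v3 = (rec X. c.(X + X) + c.(X + 0) + (b.0)\{a,c}) + 0 :: —b→ v1, —c→ v2, —c→ v3
Executing bb from P (initial set {u0}):
  after b @ step 1: {u1}
  after b @ step 2: {u4}
  P completes σ.
Executing bb from Q (initial set {v0}):
  after b @ step 1: {v1}
  after b @ step 2: no successor for Q

bb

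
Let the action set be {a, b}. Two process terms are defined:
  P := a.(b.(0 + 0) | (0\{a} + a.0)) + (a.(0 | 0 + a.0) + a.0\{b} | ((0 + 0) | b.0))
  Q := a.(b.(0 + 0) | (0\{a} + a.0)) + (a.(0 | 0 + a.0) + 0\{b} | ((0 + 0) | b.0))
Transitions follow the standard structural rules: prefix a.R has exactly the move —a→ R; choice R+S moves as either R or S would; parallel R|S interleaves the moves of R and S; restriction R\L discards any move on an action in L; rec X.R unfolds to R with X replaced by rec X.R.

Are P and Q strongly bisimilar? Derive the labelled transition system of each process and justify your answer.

Reachable graph of P (10 states):
  m0 = a.(b.(0 + 0) | (0\{a} + a.0)) + (a.(0 | 0 + a.0) + a.0\{b} | ((0 + 0) | b.0)) has moves --a--▸ m1, --a--▸ m2, --a--▸ m3, --b--▸ m4
  m1 = 0 | 0 + a.0 has moves --a--▸ m5
  m2 = 0\{b} | ((0 + 0) | b.0) has moves --b--▸ m6
  m3 = b.(0 + 0) | (0\{a} + a.0) has moves --a--▸ m7, --b--▸ m8
  m4 = a.0\{b} | ((0 + 0) | 0) has moves --a--▸ m6
  m5 = 0 has moves (no moves)
  m6 = 0\{b} | ((0 + 0) | 0) has moves (no moves)
  m7 = b.(0 + 0) | 0 has moves --b--▸ m9
  m8 = (0 + 0) | (0\{a} + a.0) has moves --a--▸ m9
  m9 = (0 + 0) | 0 has moves (no moves)
Reachable graph of Q (8 states):
  n0 = a.(b.(0 + 0) | (0\{a} + a.0)) + (a.(0 | 0 + a.0) + 0\{b} | ((0 + 0) | b.0)) has moves --a--▸ n1, --a--▸ n2, --b--▸ n3
  n1 = 0 | 0 + a.0 has moves --a--▸ n4
  n2 = b.(0 + 0) | (0\{a} + a.0) has moves --a--▸ n5, --b--▸ n6
  n3 = 0\{b} | ((0 + 0) | 0) has moves (no moves)
  n4 = 0 has moves (no moves)
  n5 = b.(0 + 0) | 0 has moves --b--▸ n7
  n6 = (0 + 0) | (0\{a} + a.0) has moves --a--▸ n7
  n7 = (0 + 0) | 0 has moves (no moves)
Partition-refinement fixed point:
  B0 = {m0}
  B1 = {m1, m4, m8, n1, n6}
  B2 = {m5, m6, m9, n3, n4, n7}
  B3 = {m2, m7, n5}
  B4 = {m3, n2}
  B5 = {n0}
m0 ∈ B0, n0 ∈ B5 → different blocks

NO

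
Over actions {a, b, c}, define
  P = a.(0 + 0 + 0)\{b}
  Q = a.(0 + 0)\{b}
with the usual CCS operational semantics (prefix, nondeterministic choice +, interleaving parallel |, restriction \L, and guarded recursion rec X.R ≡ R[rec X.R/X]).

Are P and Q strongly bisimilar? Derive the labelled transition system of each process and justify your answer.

P ~ Q

Reachable graph of P (2 states):
  p0 = a.(0 + 0 + 0)\{b} ⊢ —a→ p1
  p1 = (0 + 0 + 0)\{b} ⊢ (no moves)
Reachable graph of Q (2 states):
  q0 = a.(0 + 0)\{b} ⊢ —a→ q1
  q1 = (0 + 0)\{b} ⊢ (no moves)
Coarsest stable partition (strong bisimilarity classes):
  B0 = {p0, q0}
  B1 = {p1, q1}
p0 ∈ B0, q0 ∈ B0 → same block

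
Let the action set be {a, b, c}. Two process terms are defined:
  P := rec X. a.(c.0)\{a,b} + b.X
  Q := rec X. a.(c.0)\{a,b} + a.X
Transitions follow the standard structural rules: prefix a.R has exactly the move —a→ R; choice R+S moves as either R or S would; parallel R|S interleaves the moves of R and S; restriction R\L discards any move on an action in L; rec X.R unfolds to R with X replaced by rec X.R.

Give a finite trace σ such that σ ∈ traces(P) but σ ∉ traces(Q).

P's transition system — 3 states:
  u0 = rec X. a.(c.0)\{a,b} + b.X → --a--▸ u1, --b--▸ u0
  u1 = (c.0)\{a,b} → --c--▸ u2
  u2 = 0\{a,b} → ·
Q's transition system — 3 states:
  v0 = rec X. a.(c.0)\{a,b} + a.X → --a--▸ v0, --a--▸ v1
  v1 = (c.0)\{a,b} → --c--▸ v2
  v2 = 0\{a,b} → ·
Run σ = ⟨b⟩ on P: start {u0}
  after b @ step 1: {u0}
  P completes σ.
Run σ = ⟨b⟩ on Q: start {v0}
  after b @ step 1: ∅ (Q stuck)

b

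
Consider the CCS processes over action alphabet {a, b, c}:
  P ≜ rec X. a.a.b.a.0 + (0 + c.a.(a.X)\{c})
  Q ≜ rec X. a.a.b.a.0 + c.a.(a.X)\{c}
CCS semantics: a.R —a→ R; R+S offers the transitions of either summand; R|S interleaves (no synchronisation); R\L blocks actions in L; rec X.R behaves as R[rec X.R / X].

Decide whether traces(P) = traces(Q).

trace-equivalent

Reachable graph of P (12 states):
  s0 = rec X. a.a.b.a.0 + (0 + c.a.(a.X)\{c}) :: —a→ s1, —c→ s2
  s1 = a.b.a.0 :: —a→ s3
  s2 = a.(a.(rec X. a.a.b.a.0 + (0 + c.a.(a.X)\{c})))\{c} :: —a→ s4
  s3 = b.a.0 :: —b→ s5
  s4 = (a.(rec X. a.a.b.a.0 + (0 + c.a.(a.X)\{c})))\{c} :: —a→ s6
  s5 = a.0 :: —a→ s7
  s6 = (rec X. a.a.b.a.0 + (0 + c.a.(a.X)\{c}))\{c} :: —a→ s8
  s7 = 0 :: deadlocked
  s8 = (a.b.a.0)\{c} :: —a→ s9
  s9 = (b.a.0)\{c} :: —b→ s10
  s10 = (a.0)\{c} :: —a→ s11
  s11 = 0\{c} :: deadlocked
Reachable graph of Q (12 states):
  t0 = rec X. a.a.b.a.0 + c.a.(a.X)\{c} :: —a→ t1, —c→ t2
  t1 = a.b.a.0 :: —a→ t3
  t2 = a.(a.(rec X. a.a.b.a.0 + c.a.(a.X)\{c}))\{c} :: —a→ t4
  t3 = b.a.0 :: —b→ t5
  t4 = (a.(rec X. a.a.b.a.0 + c.a.(a.X)\{c}))\{c} :: —a→ t6
  t5 = a.0 :: —a→ t7
  t6 = (rec X. a.a.b.a.0 + c.a.(a.X)\{c})\{c} :: —a→ t8
  t7 = 0 :: deadlocked
  t8 = (a.b.a.0)\{c} :: —a→ t9
  t9 = (b.a.0)\{c} :: —b→ t10
  t10 = (a.0)\{c} :: —a→ t11
  t11 = 0\{c} :: deadlocked
Bisimilarity quotient blocks:
  B0 = {s0, t0}
  B1 = {s1, s8, t1, t8}
  B2 = {s3, s9, t3, t9}
  B3 = {s10, s5, t10, t5}
  B4 = {s11, s7, t11, t7}
  B5 = {s2, t2}
  B6 = {s4, t4}
  B7 = {s6, t6}
s0 ∈ B0, t0 ∈ B0 → same block
Bisimilar ⇒ trace-equivalent.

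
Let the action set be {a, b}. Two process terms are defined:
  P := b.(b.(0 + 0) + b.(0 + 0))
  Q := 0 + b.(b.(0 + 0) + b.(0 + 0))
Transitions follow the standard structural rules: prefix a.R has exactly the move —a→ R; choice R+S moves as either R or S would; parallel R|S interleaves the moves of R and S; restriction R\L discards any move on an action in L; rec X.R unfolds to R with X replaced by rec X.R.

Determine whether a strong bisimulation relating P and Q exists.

bisimilar

LTS(P): 3 reachable states
  m0 = b.(b.(0 + 0) + b.(0 + 0)) ⊢ —b→ m1
  m1 = b.(0 + 0) + b.(0 + 0) ⊢ —b→ m2
  m2 = 0 + 0 ⊢ ·
LTS(Q): 3 reachable states
  n0 = 0 + b.(b.(0 + 0) + b.(0 + 0)) ⊢ —b→ n1
  n1 = b.(0 + 0) + b.(0 + 0) ⊢ —b→ n2
  n2 = 0 + 0 ⊢ ·
Partition-refinement fixed point:
  B0 = {m0, n0}
  B1 = {m1, n1}
  B2 = {m2, n2}
m0 ∈ B0, n0 ∈ B0 → same block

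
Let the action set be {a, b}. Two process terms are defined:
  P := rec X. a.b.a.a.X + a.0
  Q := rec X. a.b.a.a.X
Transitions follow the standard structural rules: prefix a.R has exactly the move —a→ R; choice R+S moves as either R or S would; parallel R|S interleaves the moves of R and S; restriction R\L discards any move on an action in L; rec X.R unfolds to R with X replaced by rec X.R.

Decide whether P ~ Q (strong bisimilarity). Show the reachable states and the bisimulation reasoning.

NO

P's transition system — 5 states:
  p0 = rec X. a.b.a.a.X + a.0 | ··a··> p1, ··a··> p2
  p1 = 0 | stopped
  p2 = b.a.a.(rec X. a.b.a.a.X + a.0) | ··b··> p3
  p3 = a.a.(rec X. a.b.a.a.X + a.0) | ··a··> p4
  p4 = a.(rec X. a.b.a.a.X + a.0) | ··a··> p0
Q's transition system — 4 states:
  q0 = rec X. a.b.a.a.X | ··a··> q1
  q1 = b.a.a.(rec X. a.b.a.a.X) | ··b··> q2
  q2 = a.a.(rec X. a.b.a.a.X) | ··a··> q3
  q3 = a.(rec X. a.b.a.a.X) | ··a··> q0
Partition-refinement fixed point:
  B0 = {p0}
  B1 = {p2}
  B2 = {p3}
  B3 = {p4}
  B4 = {p1}
  B5 = {q0}
  B6 = {q1}
  B7 = {q2}
  B8 = {q3}
p0 ∈ B0, q0 ∈ B5 → different blocks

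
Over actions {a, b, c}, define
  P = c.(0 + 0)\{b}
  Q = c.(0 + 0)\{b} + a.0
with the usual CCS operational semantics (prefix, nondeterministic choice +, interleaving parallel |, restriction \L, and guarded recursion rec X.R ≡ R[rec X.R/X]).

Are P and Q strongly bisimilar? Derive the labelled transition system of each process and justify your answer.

P's transition system — 2 states:
  m0 = c.(0 + 0)\{b} has moves —c→ m1
  m1 = (0 + 0)\{b} has moves stopped
Q's transition system — 3 states:
  n0 = c.(0 + 0)\{b} + a.0 has moves —a→ n1, —c→ n2
  n1 = 0 has moves stopped
  n2 = (0 + 0)\{b} has moves stopped
Partition-refinement fixed point:
  B0 = {m0}
  B1 = {m1, n1, n2}
  B2 = {n0}
m0 ∈ B0, n0 ∈ B2 → different blocks

NO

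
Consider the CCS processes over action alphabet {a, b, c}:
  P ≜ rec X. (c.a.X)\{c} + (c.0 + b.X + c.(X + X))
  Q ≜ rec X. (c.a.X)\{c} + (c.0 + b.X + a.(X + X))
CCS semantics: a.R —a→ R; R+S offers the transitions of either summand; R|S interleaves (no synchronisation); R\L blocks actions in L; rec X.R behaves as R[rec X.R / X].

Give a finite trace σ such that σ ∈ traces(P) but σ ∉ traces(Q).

LTS(P): 3 reachable states
  u0 = rec X. (c.a.X)\{c} + (c.0 + b.X + c.(X + X)) → --b--▸ u0, --c--▸ u1, --c--▸ u2
  u1 = (rec X. (c.a.X)\{c} + (c.0 + b.X + c.(X + X))) + (rec X. (c.a.X)\{c} + (c.0 + b.X + c.(X + X))) → --b--▸ u0, --c--▸ u1, --c--▸ u2
  u2 = 0 → ∅
LTS(Q): 3 reachable states
  v0 = rec X. (c.a.X)\{c} + (c.0 + b.X + a.(X + X)) → --a--▸ v1, --b--▸ v0, --c--▸ v2
  v1 = (rec X. (c.a.X)\{c} + (c.0 + b.X + a.(X + X))) + (rec X. (c.a.X)\{c} + (c.0 + b.X + a.(X + X))) → --a--▸ v1, --b--▸ v0, --c--▸ v2
  v2 = 0 → ∅
Run σ = ⟨cb⟩ on P: start {u0}
  step 1 (c): {u1, u2}
  step 2 (b): {u0}
  ✓ P
Run σ = ⟨cb⟩ on Q: start {v0}
  step 1 (c): {v2}
  step 2 (b): no successor for Q

cb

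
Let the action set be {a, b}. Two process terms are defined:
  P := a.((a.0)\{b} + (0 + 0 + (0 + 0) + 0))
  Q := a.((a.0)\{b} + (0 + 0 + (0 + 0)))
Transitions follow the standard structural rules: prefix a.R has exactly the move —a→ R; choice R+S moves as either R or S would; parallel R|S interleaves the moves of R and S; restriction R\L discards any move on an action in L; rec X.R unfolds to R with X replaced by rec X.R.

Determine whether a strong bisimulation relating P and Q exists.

Reachable graph of P (3 states):
  p0 = a.((a.0)\{b} + (0 + 0 + (0 + 0) + 0)) has moves --a--▸ p1
  p1 = (a.0)\{b} + (0 + 0 + (0 + 0) + 0) has moves --a--▸ p2
  p2 = 0\{b} has moves ·
Reachable graph of Q (3 states):
  q0 = a.((a.0)\{b} + (0 + 0 + (0 + 0))) has moves --a--▸ q1
  q1 = (a.0)\{b} + (0 + 0 + (0 + 0)) has moves --a--▸ q2
  q2 = 0\{b} has moves ·
Partition-refinement fixed point:
  B0 = {p0, q0}
  B1 = {p1, q1}
  B2 = {p2, q2}
p0 ∈ B0, q0 ∈ B0 → same block

bisimilar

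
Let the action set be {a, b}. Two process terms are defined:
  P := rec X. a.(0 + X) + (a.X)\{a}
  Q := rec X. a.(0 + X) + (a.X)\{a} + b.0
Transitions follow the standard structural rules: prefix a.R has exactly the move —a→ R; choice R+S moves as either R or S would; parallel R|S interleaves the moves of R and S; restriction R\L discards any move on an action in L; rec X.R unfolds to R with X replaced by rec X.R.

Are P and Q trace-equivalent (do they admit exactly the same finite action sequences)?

Reachable graph of P (2 states):
  m0 = rec X. a.(0 + X) + (a.X)\{a} | =a=> m1
  m1 = 0 + (rec X. a.(0 + X) + (a.X)\{a}) | =a=> m1
Reachable graph of Q (3 states):
  n0 = rec X. a.(0 + X) + (a.X)\{a} + b.0 | =a=> n1, =b=> n2
  n1 = 0 + (rec X. a.(0 + X) + (a.X)\{a} + b.0) | =a=> n1, =b=> n2
  n2 = 0 | ∅
Run σ = ⟨b⟩ on Q: start {n0}
  step 1 (b): {n2}
  — Q admits the full trace.
Run σ = ⟨b⟩ on P: start {m0}
  step 1 (b): ∅ (P stuck)

traces(P) ≠ traces(Q) — witness ⟨b⟩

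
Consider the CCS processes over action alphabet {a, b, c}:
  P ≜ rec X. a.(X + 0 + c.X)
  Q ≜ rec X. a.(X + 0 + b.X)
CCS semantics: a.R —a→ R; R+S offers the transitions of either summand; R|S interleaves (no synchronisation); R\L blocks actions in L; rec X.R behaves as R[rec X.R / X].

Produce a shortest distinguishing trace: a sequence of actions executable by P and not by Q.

LTS(P): 2 reachable states
  u0 = rec X. a.(X + 0 + c.X) :: ··a··> u1
  u1 = (rec X. a.(X + 0 + c.X)) + 0 + c.(rec X. a.(X + 0 + c.X)) :: ··a··> u1, ··c··> u0
LTS(Q): 2 reachable states
  v0 = rec X. a.(X + 0 + b.X) :: ··a··> v1
  v1 = (rec X. a.(X + 0 + b.X)) + 0 + b.(rec X. a.(X + 0 + b.X)) :: ··a··> v1, ··b··> v0
Trace ⟨ac⟩ through P, begin at {u0}:
  after a @ step 1: {u1}
  after c @ step 2: {u0}
  P completes σ.
Trace ⟨ac⟩ through Q, begin at {v0}:
  after a @ step 1: {v1}
  after c @ step 2: ∅ (Q stuck)

ac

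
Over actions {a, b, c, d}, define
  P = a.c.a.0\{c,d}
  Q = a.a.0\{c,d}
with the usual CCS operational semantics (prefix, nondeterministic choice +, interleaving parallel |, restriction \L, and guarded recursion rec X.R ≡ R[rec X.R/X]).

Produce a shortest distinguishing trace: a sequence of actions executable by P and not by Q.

ac

Reachable graph of P (4 states):
  p0 = a.c.a.0\{c,d} | -a-> p1
  p1 = c.a.0\{c,d} | -c-> p2
  p2 = a.0\{c,d} | -a-> p3
  p3 = 0\{c,d} | ·
Reachable graph of Q (3 states):
  q0 = a.a.0\{c,d} | -a-> q1
  q1 = a.0\{c,d} | -a-> q2
  q2 = 0\{c,d} | ·
Executing ac from P (initial set {p0}):
  step 1 (a): {p1}
  step 2 (c): {p2}
  ✓ P
Executing ac from Q (initial set {q0}):
  step 1 (a): {q1}
  step 2 (c): ∅  — Q cannot continue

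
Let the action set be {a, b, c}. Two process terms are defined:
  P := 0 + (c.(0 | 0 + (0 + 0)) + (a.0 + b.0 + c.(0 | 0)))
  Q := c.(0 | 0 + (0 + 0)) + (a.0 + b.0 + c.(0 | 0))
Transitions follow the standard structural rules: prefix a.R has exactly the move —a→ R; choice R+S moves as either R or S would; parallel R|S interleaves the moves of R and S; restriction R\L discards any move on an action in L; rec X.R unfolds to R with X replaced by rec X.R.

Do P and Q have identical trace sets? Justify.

Reachable graph of P (4 states):
  u0 = 0 + (c.(0 | 0 + (0 + 0)) + (a.0 + b.0 + c.(0 | 0))) has moves --a--▸ u1, --b--▸ u1, --c--▸ u2, --c--▸ u3
  u1 = 0 has moves ·
  u2 = 0 | 0 has moves ·
  u3 = 0 | 0 + (0 + 0) has moves ·
Reachable graph of Q (4 states):
  v0 = c.(0 | 0 + (0 + 0)) + (a.0 + b.0 + c.(0 | 0)) has moves --a--▸ v1, --b--▸ v1, --c--▸ v2, --c--▸ v3
  v1 = 0 has moves ·
  v2 = 0 | 0 has moves ·
  v3 = 0 | 0 + (0 + 0) has moves ·
Partition-refinement fixed point:
  B0 = {u0, v0}
  B1 = {u1, u2, u3, v1, v2, v3}
u0 ∈ B0, v0 ∈ B0 → same block
Bisimilar ⇒ trace-equivalent.

YES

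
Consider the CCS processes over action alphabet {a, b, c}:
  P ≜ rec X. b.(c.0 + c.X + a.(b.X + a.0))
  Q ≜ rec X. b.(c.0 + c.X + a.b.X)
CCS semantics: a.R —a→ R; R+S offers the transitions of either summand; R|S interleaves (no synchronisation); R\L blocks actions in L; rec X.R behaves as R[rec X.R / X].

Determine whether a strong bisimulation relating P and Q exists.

NO

P's transition system — 4 states:
  m0 = rec X. b.(c.0 + c.X + a.(b.X + a.0)) :: —b→ m1
  m1 = c.0 + c.(rec X. b.(c.0 + c.X + a.(b.X + a.0))) + a.(b.(rec X. b.(c.0 + c.X + a.(b.X + a.0))) + a.0) :: —a→ m2, —c→ m0, —c→ m3
  m2 = b.(rec X. b.(c.0 + c.X + a.(b.X + a.0))) + a.0 :: —a→ m3, —b→ m0
  m3 = 0 :: ∅
Q's transition system — 4 states:
  n0 = rec X. b.(c.0 + c.X + a.b.X) :: —b→ n1
  n1 = c.0 + c.(rec X. b.(c.0 + c.X + a.b.X)) + a.b.(rec X. b.(c.0 + c.X + a.b.X)) :: —a→ n2, —c→ n0, —c→ n3
  n2 = b.(rec X. b.(c.0 + c.X + a.b.X)) :: —b→ n0
  n3 = 0 :: ∅
Coarsest stable partition (strong bisimilarity classes):
  B0 = {m0}
  B1 = {m1}
  B2 = {m2}
  B3 = {m3, n3}
  B4 = {n0}
  B5 = {n1}
  B6 = {n2}
m0 ∈ B0, n0 ∈ B4 → different blocks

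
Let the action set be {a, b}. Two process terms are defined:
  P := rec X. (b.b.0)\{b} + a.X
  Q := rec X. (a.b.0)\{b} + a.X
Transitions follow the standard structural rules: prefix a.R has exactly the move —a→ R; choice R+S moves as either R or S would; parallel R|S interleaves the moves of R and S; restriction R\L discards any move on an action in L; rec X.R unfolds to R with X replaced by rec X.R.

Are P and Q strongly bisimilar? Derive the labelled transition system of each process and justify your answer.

NO

Reachable graph of P (1 states):
  s0 = rec X. (b.b.0)\{b} + a.X → =a=> s0
Reachable graph of Q (2 states):
  t0 = rec X. (a.b.0)\{b} + a.X → =a=> t0, =a=> t1
  t1 = (b.0)\{b} → deadlocked
Coarsest stable partition (strong bisimilarity classes):
  B0 = {s0}
  B1 = {t0}
  B2 = {t1}
s0 ∈ B0, t0 ∈ B1 → different blocks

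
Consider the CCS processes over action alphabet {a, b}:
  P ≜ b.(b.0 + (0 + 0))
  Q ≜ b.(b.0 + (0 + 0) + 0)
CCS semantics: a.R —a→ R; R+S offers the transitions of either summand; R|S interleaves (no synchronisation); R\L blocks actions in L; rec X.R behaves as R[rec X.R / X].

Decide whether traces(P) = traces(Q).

Reachable graph of P (3 states):
  s0 = b.(b.0 + (0 + 0)) → --b--▸ s1
  s1 = b.0 + (0 + 0) → --b--▸ s2
  s2 = 0 → ∅
Reachable graph of Q (3 states):
  t0 = b.(b.0 + (0 + 0) + 0) → --b--▸ t1
  t1 = b.0 + (0 + 0) + 0 → --b--▸ t2
  t2 = 0 → ∅
Bisimilarity quotient blocks:
  B0 = {s0, t0}
  B1 = {s1, t1}
  B2 = {s2, t2}
s0 ∈ B0, t0 ∈ B0 → same block
Bisimilar ⇒ trace-equivalent.

YES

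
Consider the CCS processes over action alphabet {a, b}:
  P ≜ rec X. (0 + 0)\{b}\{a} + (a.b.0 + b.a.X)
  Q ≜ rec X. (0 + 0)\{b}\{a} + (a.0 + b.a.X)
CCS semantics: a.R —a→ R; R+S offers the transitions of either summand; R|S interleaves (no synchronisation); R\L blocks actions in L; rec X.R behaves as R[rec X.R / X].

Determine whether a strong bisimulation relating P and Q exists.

Reachable graph of P (4 states):
  s0 = rec X. (0 + 0)\{b}\{a} + (a.b.0 + b.a.X) | -a-> s1, -b-> s2
  s1 = b.0 | -b-> s3
  s2 = a.(rec X. (0 + 0)\{b}\{a} + (a.b.0 + b.a.X)) | -a-> s0
  s3 = 0 | ∅
Reachable graph of Q (3 states):
  t0 = rec X. (0 + 0)\{b}\{a} + (a.0 + b.a.X) | -a-> t1, -b-> t2
  t1 = 0 | ∅
  t2 = a.(rec X. (0 + 0)\{b}\{a} + (a.0 + b.a.X)) | -a-> t0
Coarsest stable partition (strong bisimilarity classes):
  B0 = {s0}
  B1 = {s1}
  B2 = {s3, t1}
  B3 = {s2}
  B4 = {t0}
  B5 = {t2}
s0 ∈ B0, t0 ∈ B4 → different blocks

P ≁ Q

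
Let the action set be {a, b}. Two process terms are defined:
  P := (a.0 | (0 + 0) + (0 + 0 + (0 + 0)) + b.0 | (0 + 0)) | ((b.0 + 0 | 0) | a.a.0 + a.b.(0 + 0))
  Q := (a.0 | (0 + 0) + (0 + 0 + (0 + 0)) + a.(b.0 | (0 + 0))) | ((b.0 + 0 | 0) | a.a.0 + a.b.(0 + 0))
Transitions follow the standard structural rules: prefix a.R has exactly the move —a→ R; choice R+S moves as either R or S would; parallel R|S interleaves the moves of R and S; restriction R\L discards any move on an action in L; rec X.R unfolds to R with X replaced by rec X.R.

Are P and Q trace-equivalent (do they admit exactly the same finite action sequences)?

trace-distinct — witness ⟨bb⟩

P's transition system — 16 states:
  p0 = (a.0 | (0 + 0) + (0 + 0 + (0 + 0)) + b.0 | (0 + 0)) | ((b.0 + 0 | 0) | a.a.0 + a.b.(0 + 0)) | —a→ p1, —a→ p2, —a→ p3, —b→ p3, —b→ p4
  p1 = (a.0 | (0 + 0) + (0 + 0 + (0 + 0)) + b.0 | (0 + 0)) | ((b.0 + 0 | 0) | a.0) | —a→ p5, —a→ p6, —b→ p6, —b→ p7
  p2 = (a.0 | (0 + 0) + (0 + 0 + (0 + 0)) + b.0 | (0 + 0)) | b.(0 + 0) | —a→ p8, —b→ p8, —b→ p9
  p3 = 0 | (0 + 0) | ((b.0 + 0 | 0) | a.a.0 + a.b.(0 + 0)) | —a→ p6, —a→ p8, —b→ p10
  p4 = (a.0 | (0 + 0) + (0 + 0 + (0 + 0)) + b.0 | (0 + 0)) | (0 | a.a.0) | —a→ p10, —a→ p7, —b→ p10
  p5 = (a.0 | (0 + 0) + (0 + 0 + (0 + 0)) + b.0 | (0 + 0)) | ((b.0 + 0 | 0) | 0) | —a→ p11, —b→ p11, —b→ p12
  p6 = 0 | (0 + 0) | ((b.0 + 0 | 0) | a.0) | —a→ p11, —b→ p13
  p7 = (a.0 | (0 + 0) + (0 + 0 + (0 + 0)) + b.0 | (0 + 0)) | (0 | a.0) | —a→ p12, —a→ p13, —b→ p13
  p8 = 0 | (0 + 0) | b.(0 + 0) | —b→ p14
  p9 = (a.0 | (0 + 0) + (0 + 0 + (0 + 0)) + b.0 | (0 + 0)) | (0 + 0) | —a→ p14, —b→ p14
  p10 = 0 | (0 + 0) | (0 | a.a.0) | —a→ p13
  p11 = 0 | (0 + 0) | ((b.0 + 0 | 0) | 0) | —b→ p15
  p12 = (a.0 | (0 + 0) + (0 + 0 + (0 + 0)) + b.0 | (0 + 0)) | (0 | 0) | —a→ p15, —b→ p15
  p13 = 0 | (0 + 0) | (0 | a.0) | —a→ p15
  p14 = 0 | (0 + 0) | (0 + 0) | stopped
  p15 = 0 | (0 + 0) | (0 | 0) | stopped
Q's transition system — 24 states:
  q0 = (a.0 | (0 + 0) + (0 + 0 + (0 + 0)) + a.(b.0 | (0 + 0))) | ((b.0 + 0 | 0) | a.a.0 + a.b.(0 + 0)) | —a→ q1, —a→ q2, —a→ q3, —a→ q4, —b→ q5
  q1 = (a.0 | (0 + 0) + (0 + 0 + (0 + 0)) + a.(b.0 | (0 + 0))) | ((b.0 + 0 | 0) | a.0) | —a→ q6, —a→ q7, —a→ q8, —b→ q9
  q2 = (a.0 | (0 + 0) + (0 + 0 + (0 + 0)) + a.(b.0 | (0 + 0))) | b.(0 + 0) | —a→ q10, —a→ q11, —b→ q12
  q3 = 0 | (0 + 0) | ((b.0 + 0 | 0) | a.a.0 + a.b.(0 + 0)) | —a→ q10, —a→ q7, —b→ q13
  q4 = b.0 | (0 + 0) | ((b.0 + 0 | 0) | a.a.0 + a.b.(0 + 0)) | —a→ q11, —a→ q8, —b→ q14, —b→ q3
  q5 = (a.0 | (0 + 0) + (0 + 0 + (0 + 0)) + a.(b.0 | (0 + 0))) | (0 | a.a.0) | —a→ q13, —a→ q14, —a→ q9
  q6 = (a.0 | (0 + 0) + (0 + 0 + (0 + 0)) + a.(b.0 | (0 + 0))) | ((b.0 + 0 | 0) | 0) | —a→ q15, —a→ q16, —b→ q17
  q7 = 0 | (0 + 0) | ((b.0 + 0 | 0) | a.0) | —a→ q15, —b→ q18
  q8 = b.0 | (0 + 0) | ((b.0 + 0 | 0) | a.0) | —a→ q16, —b→ q19, —b→ q7
  q9 = (a.0 | (0 + 0) + (0 + 0 + (0 + 0)) + a.(b.0 | (0 + 0))) | (0 | a.0) | —a→ q17, —a→ q18, —a→ q19
  q10 = 0 | (0 + 0) | b.(0 + 0) | —b→ q20
  q11 = b.0 | (0 + 0) | b.(0 + 0) | —b→ q10, —b→ q21
  q12 = (a.0 | (0 + 0) + (0 + 0 + (0 + 0)) + a.(b.0 | (0 + 0))) | (0 + 0) | —a→ q20, —a→ q21
  q13 = 0 | (0 + 0) | (0 | a.a.0) | —a→ q18
  q14 = b.0 | (0 + 0) | (0 | a.a.0) | —a→ q19, —b→ q13
  q15 = 0 | (0 + 0) | ((b.0 + 0 | 0) | 0) | —b→ q22
  q16 = b.0 | (0 + 0) | ((b.0 + 0 | 0) | 0) | —b→ q15, —b→ q23
  q17 = (a.0 | (0 + 0) + (0 + 0 + (0 + 0)) + a.(b.0 | (0 + 0))) | (0 | 0) | —a→ q22, —a→ q23
  q18 = 0 | (0 + 0) | (0 | a.0) | —a→ q22
  q19 = b.0 | (0 + 0) | (0 | a.0) | —a→ q23, —b→ q18
  q20 = 0 | (0 + 0) | (0 + 0) | stopped
  q21 = b.0 | (0 + 0) | (0 + 0) | —b→ q20
  q22 = 0 | (0 + 0) | (0 | 0) | stopped
  q23 = b.0 | (0 + 0) | (0 | 0) | —b→ q22
Executing bb from P (initial set {p0}):
  after b @ step 1: {p3, p4}
  after b @ step 2: {p10}
  ✓ P
Executing bb from Q (initial set {q0}):
  after b @ step 1: {q5}
  after b @ step 2: ∅ (Q stuck)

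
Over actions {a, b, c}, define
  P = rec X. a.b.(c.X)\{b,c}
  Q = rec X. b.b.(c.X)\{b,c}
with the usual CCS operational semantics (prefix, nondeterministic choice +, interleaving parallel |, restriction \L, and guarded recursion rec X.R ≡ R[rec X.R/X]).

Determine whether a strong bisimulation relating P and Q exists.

P's transition system — 3 states:
  u0 = rec X. a.b.(c.X)\{b,c} | —a→ u1
  u1 = b.(c.(rec X. a.b.(c.X)\{b,c}))\{b,c} | —b→ u2
  u2 = (c.(rec X. a.b.(c.X)\{b,c}))\{b,c} | ·
Q's transition system — 3 states:
  v0 = rec X. b.b.(c.X)\{b,c} | —b→ v1
  v1 = b.(c.(rec X. b.b.(c.X)\{b,c}))\{b,c} | —b→ v2
  v2 = (c.(rec X. b.b.(c.X)\{b,c}))\{b,c} | ·
Coarsest stable partition (strong bisimilarity classes):
  B0 = {u0}
  B1 = {u1, v1}
  B2 = {u2, v2}
  B3 = {v0}
u0 ∈ B0, v0 ∈ B3 → different blocks

not bisimilar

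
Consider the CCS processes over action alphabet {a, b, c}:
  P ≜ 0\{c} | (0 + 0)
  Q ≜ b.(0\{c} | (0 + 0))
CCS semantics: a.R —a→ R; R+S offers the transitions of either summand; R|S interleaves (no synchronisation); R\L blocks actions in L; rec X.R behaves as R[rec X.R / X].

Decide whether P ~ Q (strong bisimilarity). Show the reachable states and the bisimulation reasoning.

LTS(P): 1 reachable states
  s0 = 0\{c} | (0 + 0) → deadlocked
LTS(Q): 2 reachable states
  t0 = b.(0\{c} | (0 + 0)) → =b=> t1
  t1 = 0\{c} | (0 + 0) → deadlocked
Partition-refinement fixed point:
  B0 = {s0, t1}
  B1 = {t0}
s0 ∈ B0, t0 ∈ B1 → different blocks

P ≁ Q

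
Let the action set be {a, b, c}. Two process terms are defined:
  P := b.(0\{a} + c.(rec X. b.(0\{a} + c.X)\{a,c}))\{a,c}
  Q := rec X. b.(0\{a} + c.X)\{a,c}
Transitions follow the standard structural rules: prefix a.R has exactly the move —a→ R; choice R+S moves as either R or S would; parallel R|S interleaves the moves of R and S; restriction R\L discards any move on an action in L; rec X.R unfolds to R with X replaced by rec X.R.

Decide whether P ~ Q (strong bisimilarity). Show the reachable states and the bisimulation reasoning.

bisimilar

LTS(P): 2 reachable states
  p0 = b.(0\{a} + c.(rec X. b.(0\{a} + c.X)\{a,c}))\{a,c} → =b=> p1
  p1 = (0\{a} + c.(rec X. b.(0\{a} + c.X)\{a,c}))\{a,c} → ·
LTS(Q): 2 reachable states
  q0 = rec X. b.(0\{a} + c.X)\{a,c} → =b=> q1
  q1 = (0\{a} + c.(rec X. b.(0\{a} + c.X)\{a,c}))\{a,c} → ·
Partition-refinement fixed point:
  B0 = {p0, q0}
  B1 = {p1, q1}
p0 ∈ B0, q0 ∈ B0 → same block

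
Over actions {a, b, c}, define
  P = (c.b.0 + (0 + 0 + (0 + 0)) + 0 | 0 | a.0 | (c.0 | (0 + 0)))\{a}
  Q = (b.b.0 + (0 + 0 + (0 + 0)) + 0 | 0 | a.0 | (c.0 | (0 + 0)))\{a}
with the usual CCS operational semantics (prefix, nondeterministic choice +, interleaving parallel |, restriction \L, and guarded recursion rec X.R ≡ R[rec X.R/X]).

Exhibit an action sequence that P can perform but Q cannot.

cb

P's transition system — 4 states:
  s0 = (c.b.0 + (0 + 0 + (0 + 0)) + 0 | 0 | a.0 | (c.0 | (0 + 0)))\{a} | ··c··> s1, ··c··> s2
  s1 = (0 | 0 | a.0 | (0 | (0 + 0)))\{a} | deadlocked
  s2 = (b.0)\{a} | ··b··> s3
  s3 = 0\{a} | deadlocked
Q's transition system — 4 states:
  t0 = (b.b.0 + (0 + 0 + (0 + 0)) + 0 | 0 | a.0 | (c.0 | (0 + 0)))\{a} | ··b··> t1, ··c··> t2
  t1 = (b.0)\{a} | ··b··> t3
  t2 = (0 | 0 | a.0 | (0 | (0 + 0)))\{a} | deadlocked
  t3 = 0\{a} | deadlocked
Executing cb from P (initial set {s0}):
  step 1 (c): {s1, s2}
  step 2 (b): {s3}
  ✓ P
Executing cb from Q (initial set {t0}):
  step 1 (c): {t2}
  step 2 (b): no successor for Q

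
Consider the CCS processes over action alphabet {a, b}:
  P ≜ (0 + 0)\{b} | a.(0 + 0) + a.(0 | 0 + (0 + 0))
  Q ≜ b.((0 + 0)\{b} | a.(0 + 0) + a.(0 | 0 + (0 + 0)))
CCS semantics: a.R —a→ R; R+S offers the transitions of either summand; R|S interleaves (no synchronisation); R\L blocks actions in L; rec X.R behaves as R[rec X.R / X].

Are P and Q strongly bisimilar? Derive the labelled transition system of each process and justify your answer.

not bisimilar

P's transition system — 3 states:
  u0 = (0 + 0)\{b} | a.(0 + 0) + a.(0 | 0 + (0 + 0)) has moves —a→ u1, —a→ u2
  u1 = (0 + 0)\{b} | (0 + 0) has moves deadlocked
  u2 = 0 | 0 + (0 + 0) has moves deadlocked
Q's transition system — 4 states:
  v0 = b.((0 + 0)\{b} | a.(0 + 0) + a.(0 | 0 + (0 + 0))) has moves —b→ v1
  v1 = (0 + 0)\{b} | a.(0 + 0) + a.(0 | 0 + (0 + 0)) has moves —a→ v2, —a→ v3
  v2 = (0 + 0)\{b} | (0 + 0) has moves deadlocked
  v3 = 0 | 0 + (0 + 0) has moves deadlocked
Coarsest stable partition (strong bisimilarity classes):
  B0 = {u0, v1}
  B1 = {u1, u2, v2, v3}
  B2 = {v0}
u0 ∈ B0, v0 ∈ B2 → different blocks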